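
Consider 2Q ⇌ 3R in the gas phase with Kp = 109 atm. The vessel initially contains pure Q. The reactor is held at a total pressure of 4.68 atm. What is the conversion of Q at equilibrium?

X = 0.778

Let X = conversion of Q (basis 1 mol Q); extent of reaction ξ = 0.5X.
Species balance: n_Q = 1 − X; n_R = 1.5X.
Summing: n_T = 1 + 0.5X.
Mole fractions y_i = n_i/n_T; Kp = p_R^3 / (p_Q^2) with p_i = y_i·P.
Setting this equal to 109 atm and taking the physical root (0 < X < 1) gives X = 0.778.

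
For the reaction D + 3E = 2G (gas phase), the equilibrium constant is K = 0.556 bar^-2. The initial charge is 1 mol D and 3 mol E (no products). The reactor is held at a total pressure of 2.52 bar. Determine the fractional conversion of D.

Basis: 1 mol D initially; let X = conversion of D. Extent ξ = X.
Mole table: n_D = 1 − X; n_E = 3 − 3X; n_G = 2X.
Total moles n_T = 4 − 2X.
Mole fractions y_i = n_i/n_T; K = p_G^2 / (p_D p_E^3) with p_i = y_i·P.
This yields a degree-4 equation in X; solving on (0,1), X = 0.461.

X = 0.461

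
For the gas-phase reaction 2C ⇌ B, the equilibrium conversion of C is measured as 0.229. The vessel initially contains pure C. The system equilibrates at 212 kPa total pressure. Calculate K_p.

K_p = 0.000805 kPa^-1

Basis: 1 mol C initially; let X = conversion of C. Extent ξ = 0.5X.
Moles: n_C = 1 − X; n_B = 0.5X.
Total moles n_T = 1 − 0.5X.
At X = 0.229: n_C = 0.771, n_B = 0.115, n_T = 0.886.
p_i = (n_i/n_T)·P. K_p = p_B / (p_C^2) = 0.000805 kPa^-1.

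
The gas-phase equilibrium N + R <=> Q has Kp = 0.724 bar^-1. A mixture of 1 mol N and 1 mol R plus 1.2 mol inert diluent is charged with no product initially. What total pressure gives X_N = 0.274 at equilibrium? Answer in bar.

Take 1 mol N as basis and let X be its fractional conversion, so ξ = X.
Mole table: n_N = 1 − X; n_R = 1 − X; n_Q = X; n_I = 1.2 (inert).
Summing: n_T = 3.2 − X.
Kp = p_Q / (p_N p_R) with p_i = (n_i/n_T)·P.
At X = 0.274: the mole-fraction product g(X) = Π y_i^ν_i = 1.521. Since Kp = g(X)·P^{-1}, P = (g/Kp)^(1/1) = (1.521/0.724)^(1/1) = 2.1 bar.

P = 2.1 bar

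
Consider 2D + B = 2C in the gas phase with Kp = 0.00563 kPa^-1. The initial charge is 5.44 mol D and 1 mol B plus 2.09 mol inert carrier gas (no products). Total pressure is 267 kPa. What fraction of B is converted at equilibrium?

X = 0.592

Basis: 1 mol B initially; let X = conversion of B. Extent ξ = X.
Moles: n_D = 5.44 − 2X; n_B = 1 − X; n_C = 2X; n_I = 2.09 (inert).
Summing: n_T = 8.53 − X.
Mole fractions y_i = n_i/n_T; Kp = p_C^2 / (p_D^2 p_B) with p_i = y_i·P.
Equating to 0.00563 kPa^-1 and solving on 0 < X < 1: X = 0.592.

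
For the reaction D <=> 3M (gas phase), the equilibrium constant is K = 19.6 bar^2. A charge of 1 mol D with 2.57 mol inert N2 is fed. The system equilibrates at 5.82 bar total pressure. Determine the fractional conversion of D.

Basis: 1 mol D initially; let X = conversion of D. Extent ξ = X.
Mole table: n_D = 1 − X; n_M = 3X; n_I = 2.57 (inert).
n_T = Σnᵢ = 3.57 + 2X.
Mole fractions y_i = n_i/n_T; K = p_M^3 / (p_D) with p_i = y_i·P.
Equating to 19.6 bar^2 and solving on 0 < X < 1: X = 0.585.

X = 0.585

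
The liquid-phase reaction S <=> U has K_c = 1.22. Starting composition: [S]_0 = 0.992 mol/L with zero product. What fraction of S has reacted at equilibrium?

X = 0.550

Let X = conversion of S; extent ξ = 0.992·X mol/L.
Concentrations: [S] = 0.992 − 0.992X; [U] = 0.992X.
K_c = [U] / ([S]).
This equals 1.22 at X = 0.550 (the root in 0 < X < 1).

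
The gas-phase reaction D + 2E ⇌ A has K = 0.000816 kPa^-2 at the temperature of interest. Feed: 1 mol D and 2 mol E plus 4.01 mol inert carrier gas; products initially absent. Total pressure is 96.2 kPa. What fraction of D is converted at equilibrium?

X = 0.275

Take 1 mol D as basis and let X be its fractional conversion, so ξ = X.
Moles: n_D = 1 − X; n_E = 2 − 2X; n_A = X; n_I = 4.01 (inert).
n_T = Σnᵢ = 7.01 − 2X.
With p_i = (n_i/n_T)P, K = p_A / (p_D p_E^2).
Substituting and setting equal to 0.000816 kPa^-2 gives a polynomial in X; the root in (0,1) is X = 0.275.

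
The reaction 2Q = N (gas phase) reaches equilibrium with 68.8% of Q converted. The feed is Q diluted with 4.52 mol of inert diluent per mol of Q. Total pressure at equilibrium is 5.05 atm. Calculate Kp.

Take 1 mol Q as basis and let X be its fractional conversion, so ξ = 0.5X.
Mole table: n_Q = 1 − X; n_N = 0.5X; n_I = 4.52 (inert).
n_T = Σnᵢ = 5.52 − 0.5X.
At X = 0.688: n_Q = 0.312, n_N = 0.344, n_T = 5.18.
p_i = (n_i/n_T)·P. Kp = p_N / (p_Q^2) = 3.62 atm^-1.

Kp = 3.62 atm^-1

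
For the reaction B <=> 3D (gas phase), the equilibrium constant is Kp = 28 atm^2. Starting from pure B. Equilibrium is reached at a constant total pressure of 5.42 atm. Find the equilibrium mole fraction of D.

Basis: 1 mol B initially; let X = conversion of B. Extent ξ = X.
Species balance: n_B = 1 − X; n_D = 3X.
Total moles n_T = 1 + 2X.
With p_i = (n_i/n_T)P, Kp = p_D^3 / (p_B).
Substituting and setting equal to 28 atm^2 gives a polynomial in X; the root in (0,1) is X = 0.410.
Then n_D = 1.23, n_T = 1.82, so y_D = 0.676.

y_D = 0.676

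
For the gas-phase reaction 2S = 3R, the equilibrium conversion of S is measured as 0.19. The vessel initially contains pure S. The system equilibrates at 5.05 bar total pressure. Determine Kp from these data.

Basis: 1 mol S initially; let X = conversion of S. Extent ξ = 0.5X.
At extent ξ: n_S = 1 − X; n_R = 1.5X.
Summing: n_T = 1 + 0.5X.
At X = 0.19: n_S = 0.81, n_R = 0.285, n_T = 1.1.
p_i = (n_i/n_T)·P. Kp = p_R^3 / (p_S^2) = 0.163 bar.

Kp = 0.163 bar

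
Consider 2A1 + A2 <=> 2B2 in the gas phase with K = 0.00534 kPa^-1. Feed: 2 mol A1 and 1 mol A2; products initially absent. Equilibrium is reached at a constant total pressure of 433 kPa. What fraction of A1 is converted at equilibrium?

Take 2 mol A1 as basis and let X be its fractional conversion, so ξ = X.
At extent ξ: n_A1 = 2 − 2X; n_A2 = 1 − X; n_B2 = 2X.
n_T = Σnᵢ = 3 − X.
Mole fractions y_i = n_i/n_T; K = p_B2^2 / (p_A1^2 p_A2) with p_i = y_i·P.
Setting this equal to 0.00534 kPa^-1 and taking the physical root (0 < X < 1) gives X = 0.419.

X = 0.419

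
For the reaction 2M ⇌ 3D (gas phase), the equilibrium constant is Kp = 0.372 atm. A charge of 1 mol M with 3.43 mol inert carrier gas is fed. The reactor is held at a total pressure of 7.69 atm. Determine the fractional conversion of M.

Let X = conversion of M (basis 1 mol M); extent of reaction ξ = 0.5X.
Species balance: n_M = 1 − X; n_D = 1.5X; n_I = 3.43 (inert).
Total moles n_T = 4.43 + 0.5X.
With p_i = (n_i/n_T)P, Kp = p_D^3 / (p_M^2).
Equating to 0.372 atm and solving on 0 < X < 1: X = 0.314.

X = 0.314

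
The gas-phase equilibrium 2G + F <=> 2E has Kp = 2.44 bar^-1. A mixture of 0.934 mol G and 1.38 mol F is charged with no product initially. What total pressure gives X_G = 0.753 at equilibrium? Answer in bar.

P = 7.27 bar

Take 0.934 mol G as basis and let X be its fractional conversion, so ξ = 0.467X.
Species balance: n_G = 0.934 − 0.934X; n_F = 1.38 − 0.467X; n_E = 0.934X.
Summing: n_T = 2.31 − 0.467X.
Kp = p_E^2 / (p_G^2 p_F) with p_i = (n_i/n_T)·P.
At X = 0.753: the mole-fraction product g(X) = Π y_i^ν_i = 17.74. Since Kp = g(X)·P^{-1}, P = (g/Kp)^(1/1) = (17.74/2.44)^(1/1) = 7.27 bar.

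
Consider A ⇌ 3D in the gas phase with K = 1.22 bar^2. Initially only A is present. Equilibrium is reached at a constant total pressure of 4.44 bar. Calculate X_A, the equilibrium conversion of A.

X = 0.149

Take 1 mol A as basis and let X be its fractional conversion, so ξ = X.
Mole table: n_A = 1 − X; n_D = 3X.
Total moles n_T = 1 + 2X.
With p_i = (n_i/n_T)P, K = p_D^3 / (p_A).
This yields a degree-3 equation in X; solving on (0,1), X = 0.149.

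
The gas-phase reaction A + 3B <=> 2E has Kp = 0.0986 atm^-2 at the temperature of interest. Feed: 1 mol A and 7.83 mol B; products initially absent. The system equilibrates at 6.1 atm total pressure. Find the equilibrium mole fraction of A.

y_A = 0.030

Take 1 mol A as basis and let X be its fractional conversion, so ξ = X.
Moles: n_A = 1 − X; n_B = 7.83 − 3X; n_E = 2X.
n_T = Σnᵢ = 8.83 − 2X.
With p_i = (n_i/n_T)P, Kp = p_E^2 / (p_A p_B^3).
Setting this equal to 0.0986 atm^-2 and taking the physical root (0 < X < 1) gives X = 0.785.
Then n_A = 0.215, n_T = 7.26, so y_A = 0.030.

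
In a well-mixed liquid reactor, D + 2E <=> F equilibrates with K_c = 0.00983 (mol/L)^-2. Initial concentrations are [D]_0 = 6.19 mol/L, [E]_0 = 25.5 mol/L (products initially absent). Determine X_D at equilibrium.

X = 0.728

Let X = conversion of D; extent ξ = 6.19·X mol/L.
Concentrations: [D] = 6.19 − 6.19X; [E] = 25.5 − 12.4X; [F] = 6.19X.
K_c = [F] / ([D] [E]^2).
Setting equal to 0.00983 and solving for X on (0,1) gives X = 0.728.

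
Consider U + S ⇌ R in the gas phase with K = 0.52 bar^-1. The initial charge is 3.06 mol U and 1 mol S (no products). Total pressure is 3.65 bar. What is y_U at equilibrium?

y_U = 0.713

Let X = conversion of S (basis 1 mol S); extent of reaction ξ = X.
Species balance: n_U = 3.06 − X; n_S = 1 − X; n_R = X.
Summing: n_T = 4.06 − X.
With p_i = (n_i/n_T)P, K = p_R / (p_U p_S).
Equating to 0.52 bar^-1 and solving on 0 < X < 1: X = 0.575.
Then n_U = 2.48, n_T = 3.48, so y_U = 0.713.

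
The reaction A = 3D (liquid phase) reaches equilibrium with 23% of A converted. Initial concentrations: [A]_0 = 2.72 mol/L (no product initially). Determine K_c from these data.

Let X = conversion of A.
Concentrations: [A] = 2.72 − 2.72X; [D] = 8.16X.
At X = 0.23: [A] = 2.09, [D] = 1.88.
K_c = [D]^3 / ([A]) = 3.16 (mol/L)^2.

K_c = 3.16 (mol/L)^2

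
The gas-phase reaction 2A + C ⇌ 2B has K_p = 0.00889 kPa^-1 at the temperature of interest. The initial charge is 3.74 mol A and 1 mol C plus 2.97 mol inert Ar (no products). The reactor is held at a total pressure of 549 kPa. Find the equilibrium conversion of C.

X = 0.628

Basis: 1 mol C initially; let X = conversion of C. Extent ξ = X.
Species balance: n_A = 3.74 − 2X; n_C = 1 − X; n_B = 2X; n_I = 2.97 (inert).
Total moles n_T = 7.71 − X.
y_i = n_i/n_T, p_i = y_i·P. K_p = p_B^2 / (p_A^2 p_C).
Setting this equal to 0.00889 kPa^-1 and taking the physical root (0 < X < 1) gives X = 0.628.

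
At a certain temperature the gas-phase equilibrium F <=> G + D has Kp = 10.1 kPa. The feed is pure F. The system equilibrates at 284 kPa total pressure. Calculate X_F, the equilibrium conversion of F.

X = 0.185

Take 1 mol F as basis and let X be its fractional conversion, so ξ = X.
Moles: n_F = 1 − X; n_G = X; n_D = X.
n_T = Σnᵢ = 1 + X.
With p_i = (n_i/n_T)P, Kp = p_G p_D / (p_F).
Equating to 10.1 kPa and solving on 0 < X < 1: X = 0.185.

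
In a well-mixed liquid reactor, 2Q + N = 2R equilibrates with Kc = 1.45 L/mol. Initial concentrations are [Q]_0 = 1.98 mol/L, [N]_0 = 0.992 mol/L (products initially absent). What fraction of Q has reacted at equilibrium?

Let X = conversion of Q; extent ξ = 1.98X/2 mol/L.
Concentrations: [Q] = 1.98 − 1.98X; [N] = 0.992 − 0.99X; [R] = 1.98X.
Kc = [R]^2 / ([Q]^2 [N]).
This equals 1.45 at X = 0.467 (the root in 0 < X < 1).

X = 0.467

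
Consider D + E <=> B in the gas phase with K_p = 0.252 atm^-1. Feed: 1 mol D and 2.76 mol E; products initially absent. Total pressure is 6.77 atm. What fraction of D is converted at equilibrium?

Take 1 mol D as basis and let X be its fractional conversion, so ξ = X.
Moles: n_D = 1 − X; n_E = 2.76 − X; n_B = X.
Summing: n_T = 3.76 − X.
y_i = n_i/n_T, p_i = y_i·P. K_p = p_B / (p_D p_E).
Substituting and setting equal to 0.252 atm^-1 gives a polynomial in X; the root in (0,1) is X = 0.540.

X = 0.540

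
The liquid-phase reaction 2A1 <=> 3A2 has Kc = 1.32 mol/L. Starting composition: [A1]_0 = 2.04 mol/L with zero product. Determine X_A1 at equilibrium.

X = 0.407

Let X = conversion of A1; extent ξ = 2.04X/2 mol/L.
Concentrations: [A1] = 2.04 − 2.04X; [A2] = 3.06X.
Kc = [A2]^3 / ([A1]^2).
Solving Kc = 1.32 for X ∈ (0,1): X = 0.407.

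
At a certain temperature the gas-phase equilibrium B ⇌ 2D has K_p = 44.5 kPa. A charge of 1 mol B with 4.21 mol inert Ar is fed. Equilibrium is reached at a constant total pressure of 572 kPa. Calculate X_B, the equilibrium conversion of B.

Take 1 mol B as basis and let X be its fractional conversion, so ξ = X.
Mole table: n_B = 1 − X; n_D = 2X; n_I = 4.21 (inert).
n_T = Σnᵢ = 5.21 + X.
With p_i = (n_i/n_T)P, K_p = p_D^2 / (p_B).
Equating to 44.5 kPa and solving on 0 < X < 1: X = 0.278.

X = 0.278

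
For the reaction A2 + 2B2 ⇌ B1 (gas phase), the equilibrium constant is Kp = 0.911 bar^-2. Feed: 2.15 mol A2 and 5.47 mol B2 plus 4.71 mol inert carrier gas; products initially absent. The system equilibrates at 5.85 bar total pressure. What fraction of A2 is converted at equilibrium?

Basis: 2.15 mol A2 initially; let X = conversion of A2. Extent ξ = 2.15X.
Mole table: n_A2 = 2.15 − 2.15X; n_B2 = 5.47 − 4.3X; n_B1 = 2.15X; n_I = 4.71 (inert).
Summing: n_T = 12.3 − 4.3X.
With p_i = (n_i/n_T)P, Kp = p_B1 / (p_A2 p_B2^2).
Equating to 0.911 bar^-2 and solving on 0 < X < 1: X = 0.690.

X = 0.690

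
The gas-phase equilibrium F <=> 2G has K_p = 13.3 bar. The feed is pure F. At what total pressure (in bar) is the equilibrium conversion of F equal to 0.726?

Take 1 mol F as basis and let X be its fractional conversion, so ξ = X.
Mole table: n_F = 1 − X; n_G = 2X.
n_T = Σnᵢ = 1 + X.
K_p = p_G^2 / (p_F) with p_i = (n_i/n_T)·P.
At X = 0.726: the mole-fraction product g(X) = Π y_i^ν_i = 4.458. Since K_p = g(X)·P^{1}, P = (K_p/g)^(1/1) = (13.3/4.458)^(1/1) = 2.98 bar.

P = 2.98 bar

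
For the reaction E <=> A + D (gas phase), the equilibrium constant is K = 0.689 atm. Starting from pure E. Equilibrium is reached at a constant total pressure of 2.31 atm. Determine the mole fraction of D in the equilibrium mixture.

Basis: 1 mol E initially; let X = conversion of E. Extent ξ = X.
At extent ξ: n_E = 1 − X; n_A = X; n_D = X.
n_T = Σnᵢ = 1 + X.
With p_i = (n_i/n_T)P, K = p_A p_D / (p_E).
Setting this equal to 0.689 atm and taking the physical root (0 < X < 1) gives X = 0.479.
Then n_D = 0.479, n_T = 1.48, so y_D = 0.324.

y_D = 0.324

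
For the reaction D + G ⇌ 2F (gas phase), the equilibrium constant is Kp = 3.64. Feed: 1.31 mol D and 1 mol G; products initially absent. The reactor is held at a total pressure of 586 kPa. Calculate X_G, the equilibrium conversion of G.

X = 0.554

Basis: 1 mol G initially; let X = conversion of G. Extent ξ = X.
At extent ξ: n_D = 1.31 − X; n_G = 1 − X; n_F = 2X.
Since Δν = 0, n_T = 2.31 throughout.
With p_i = (n_i/n_T)P, Kp = p_F^2 / (p_D p_G).
Setting this equal to 3.64 and taking the physical root (0 < X < 1) gives X = 0.554.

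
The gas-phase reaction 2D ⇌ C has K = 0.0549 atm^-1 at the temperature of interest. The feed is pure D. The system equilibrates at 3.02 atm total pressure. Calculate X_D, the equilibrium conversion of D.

X = 0.225

Basis: 1 mol D initially; let X = conversion of D. Extent ξ = 0.5X.
Moles: n_D = 1 − X; n_C = 0.5X.
Summing: n_T = 1 − 0.5X.
y_i = n_i/n_T, p_i = y_i·P. K = p_C / (p_D^2).
Substituting and setting equal to 0.0549 atm^-1 gives a polynomial in X; the root in (0,1) is X = 0.225.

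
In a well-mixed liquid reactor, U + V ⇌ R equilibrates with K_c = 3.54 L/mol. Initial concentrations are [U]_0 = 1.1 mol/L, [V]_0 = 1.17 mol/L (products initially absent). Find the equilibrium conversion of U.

Let X = conversion of U; extent ξ = 1.1·X mol/L.
Concentrations: [U] = 1.1 − 1.1X; [V] = 1.17 − 1.1X; [R] = 1.1X.
K_c = [R] / ([U] [V]).
Solving K_c = 3.54 for X ∈ (0,1): X = 0.629.

X = 0.629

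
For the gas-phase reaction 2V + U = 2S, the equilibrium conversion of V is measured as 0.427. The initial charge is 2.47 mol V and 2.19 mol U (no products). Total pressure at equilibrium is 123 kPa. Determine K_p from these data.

Let X = conversion of V (basis 2.47 mol V); extent of reaction ξ = 1.24X.
Species balance: n_V = 2.47 − 2.47X; n_U = 2.19 − 1.24X; n_S = 2.47X.
Summing: n_T = 4.66 − 1.24X.
At X = 0.427: n_V = 1.42, n_U = 1.66, n_S = 1.05, n_T = 4.13.
p_i = (n_i/n_T)·P. K_p = p_S^2 / (p_V^2 p_U) = 0.0112 kPa^-1.

K_p = 0.0112 kPa^-1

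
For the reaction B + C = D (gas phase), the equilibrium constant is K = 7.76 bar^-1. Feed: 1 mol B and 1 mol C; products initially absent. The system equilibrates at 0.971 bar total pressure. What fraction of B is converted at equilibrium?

X = 0.658

Take 1 mol B as basis and let X be its fractional conversion, so ξ = X.
Mole table: n_B = 1 − X; n_C = 1 − X; n_D = X.
Total moles n_T = 2 − X.
Mole fractions y_i = n_i/n_T; K = p_D / (p_B p_C) with p_i = y_i·P.
Equating to 7.76 bar^-1 and solving on 0 < X < 1: X = 0.658.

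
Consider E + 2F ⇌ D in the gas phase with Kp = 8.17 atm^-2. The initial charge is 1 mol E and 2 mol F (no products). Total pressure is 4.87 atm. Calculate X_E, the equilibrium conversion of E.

Let X = conversion of E (basis 1 mol E); extent of reaction ξ = X.
Moles: n_E = 1 − X; n_F = 2 − 2X; n_D = X.
Total moles n_T = 3 − 2X.
y_i = n_i/n_T, p_i = y_i·P. Kp = p_D / (p_E p_F^2).
This yields a degree-3 equation in X; solving on (0,1), X = 0.880.

X = 0.880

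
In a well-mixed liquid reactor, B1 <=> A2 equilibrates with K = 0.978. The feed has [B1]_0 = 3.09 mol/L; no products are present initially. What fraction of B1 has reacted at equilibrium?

X = 0.494

Let X = conversion of B1; extent ξ = 3.09·X mol/L.
Concentrations: [B1] = 3.09 − 3.09X; [A2] = 3.09X.
K = [A2] / ([B1]).
This equals 0.978 at X = 0.494 (the root in 0 < X < 1).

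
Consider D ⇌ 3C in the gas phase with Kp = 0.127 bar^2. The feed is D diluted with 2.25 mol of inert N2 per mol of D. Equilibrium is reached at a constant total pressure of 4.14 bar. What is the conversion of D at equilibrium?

Let X = conversion of D (basis 1 mol D); extent of reaction ξ = X.
At extent ξ: n_D = 1 − X; n_C = 3X; n_I = 2.25 (inert).
Total moles n_T = 3.25 + 2X.
Mole fractions y_i = n_i/n_T; Kp = p_C^3 / (p_D) with p_i = y_i·P.
This yields a degree-3 equation in X; solving on (0,1), X = 0.143.

X = 0.143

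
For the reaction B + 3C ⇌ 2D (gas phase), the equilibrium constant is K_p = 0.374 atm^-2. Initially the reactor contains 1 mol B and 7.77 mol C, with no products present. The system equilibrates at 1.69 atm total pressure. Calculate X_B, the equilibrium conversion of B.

X = 0.614

Let X = conversion of B (basis 1 mol B); extent of reaction ξ = X.
Species balance: n_B = 1 − X; n_C = 7.77 − 3X; n_D = 2X.
Total moles n_T = 8.77 − 2X.
Mole fractions y_i = n_i/n_T; K_p = p_D^2 / (p_B p_C^3) with p_i = y_i·P.
This yields a degree-4 equation in X; solving on (0,1), X = 0.614.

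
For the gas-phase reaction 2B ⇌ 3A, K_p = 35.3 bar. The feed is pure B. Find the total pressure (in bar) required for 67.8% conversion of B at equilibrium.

P = 4.66 bar

Take 1 mol B as basis and let X be its fractional conversion, so ξ = 0.5X.
Moles: n_B = 1 − X; n_A = 1.5X.
Total moles n_T = 1 + 0.5X.
K_p = p_A^3 / (p_B^2) with p_i = (n_i/n_T)·P.
At X = 0.678: the mole-fraction product g(X) = Π y_i^ν_i = 7.577. Since K_p = g(X)·P^{1}, P = (K_p/g)^(1/1) = (35.3/7.577)^(1/1) = 4.66 bar.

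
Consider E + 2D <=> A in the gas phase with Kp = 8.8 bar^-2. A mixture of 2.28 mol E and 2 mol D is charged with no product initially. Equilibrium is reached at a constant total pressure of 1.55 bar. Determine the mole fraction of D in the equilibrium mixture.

Take 2 mol D as basis and let X be its fractional conversion, so ξ = X.
Moles: n_E = 2.28 − X; n_D = 2 − 2X; n_A = X.
Summing: n_T = 4.28 − 2X.
With p_i = (n_i/n_T)P, Kp = p_A / (p_E p_D^2).
Equating to 8.8 bar^-2 and solving on 0 < X < 1: X = 0.786.
Then n_D = 0.427, n_T = 2.71, so y_D = 0.158.

y_D = 0.158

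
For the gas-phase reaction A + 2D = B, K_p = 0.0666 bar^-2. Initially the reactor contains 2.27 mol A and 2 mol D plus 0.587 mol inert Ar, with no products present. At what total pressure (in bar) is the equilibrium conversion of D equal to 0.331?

P = 5.02 bar

Basis: 2 mol D initially; let X = conversion of D. Extent ξ = X.
Moles: n_A = 2.27 − X; n_D = 2 − 2X; n_B = X; n_I = 0.587 (inert).
n_T = Σnᵢ = 4.86 − 2X.
K_p = p_B / (p_A p_D^2) with p_i = (n_i/n_T)·P.
At X = 0.331: the mole-fraction product g(X) = Π y_i^ν_i = 1.678. Since K_p = g(X)·P^{-2}, P = (g/K_p)^(1/2) = (1.678/0.0666)^(1/2) = 5.02 bar.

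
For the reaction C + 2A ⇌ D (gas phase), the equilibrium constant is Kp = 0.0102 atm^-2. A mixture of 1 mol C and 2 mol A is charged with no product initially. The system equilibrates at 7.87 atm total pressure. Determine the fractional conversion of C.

Let X = conversion of C (basis 1 mol C); extent of reaction ξ = X.
Mole table: n_C = 1 − X; n_A = 2 − 2X; n_D = X.
Total moles n_T = 3 − 2X.
With p_i = (n_i/n_T)P, Kp = p_D / (p_C p_A^2).
Equating to 0.0102 atm^-2 and solving on 0 < X < 1: X = 0.194.

X = 0.194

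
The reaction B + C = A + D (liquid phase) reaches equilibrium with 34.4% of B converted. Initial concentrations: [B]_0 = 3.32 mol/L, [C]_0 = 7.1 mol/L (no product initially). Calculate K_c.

K_c = 0.101

Let X = conversion of B.
Concentrations: [B] = 3.32 − 3.32X; [C] = 7.1 − 3.32X; [A] = 3.32X; [D] = 3.32X.
At X = 0.344: [B] = 2.18, [C] = 5.96, [A] = 1.14, [D] = 1.14.
K_c = [A] [D] / ([B] [C]) = 0.101.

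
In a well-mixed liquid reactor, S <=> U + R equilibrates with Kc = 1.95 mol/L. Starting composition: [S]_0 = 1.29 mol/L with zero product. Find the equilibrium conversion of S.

Let X = conversion of S; extent ξ = 1.29·X mol/L.
Concentrations: [S] = 1.29 − 1.29X; [U] = 1.29X; [R] = 1.29X.
Kc = [U] [R] / ([S]).
Setting equal to 1.95 and solving for X on (0,1) gives X = 0.687.

X = 0.687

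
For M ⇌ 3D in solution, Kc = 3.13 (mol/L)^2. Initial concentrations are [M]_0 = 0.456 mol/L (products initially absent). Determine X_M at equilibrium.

X = 0.604

Let X = conversion of M; extent ξ = 0.456·X mol/L.
Concentrations: [M] = 0.456 − 0.456X; [D] = 1.37X.
Kc = [D]^3 / ([M]).
Solving Kc = 3.13 for X ∈ (0,1): X = 0.604.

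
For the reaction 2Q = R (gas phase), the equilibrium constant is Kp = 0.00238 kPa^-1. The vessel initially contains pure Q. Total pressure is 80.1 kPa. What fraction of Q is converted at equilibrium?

X = 0.247

Let X = conversion of Q (basis 1 mol Q); extent of reaction ξ = 0.5X.
Species balance: n_Q = 1 − X; n_R = 0.5X.
n_T = Σnᵢ = 1 − 0.5X.
With p_i = (n_i/n_T)P, Kp = p_R / (p_Q^2).
Setting this equal to 0.00238 kPa^-1 and taking the physical root (0 < X < 1) gives X = 0.247.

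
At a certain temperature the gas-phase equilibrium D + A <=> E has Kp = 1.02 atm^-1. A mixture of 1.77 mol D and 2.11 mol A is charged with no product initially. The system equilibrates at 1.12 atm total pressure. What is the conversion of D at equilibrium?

X = 0.344

Let X = conversion of D (basis 1.77 mol D); extent of reaction ξ = 1.77X.
Moles: n_D = 1.77 − 1.77X; n_A = 2.11 − 1.77X; n_E = 1.77X.
Total moles n_T = 3.88 − 1.77X.
With p_i = (n_i/n_T)P, Kp = p_E / (p_D p_A).
Setting this equal to 1.02 atm^-1 and taking the physical root (0 < X < 1) gives X = 0.344.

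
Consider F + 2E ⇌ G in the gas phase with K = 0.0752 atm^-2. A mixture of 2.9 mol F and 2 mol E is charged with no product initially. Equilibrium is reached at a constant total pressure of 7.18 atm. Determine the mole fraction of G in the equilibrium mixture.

y_G = 0.140

Take 2 mol E as basis and let X be its fractional conversion, so ξ = X.
At extent ξ: n_F = 2.9 − X; n_E = 2 − 2X; n_G = X.
n_T = Σnᵢ = 4.9 − 2X.
y_i = n_i/n_T, p_i = y_i·P. K = p_G / (p_F p_E^2).
Substituting and setting equal to 0.0752 atm^-2 gives a polynomial in X; the root in (0,1) is X = 0.537.
Then n_G = 0.537, n_T = 3.83, so y_G = 0.140.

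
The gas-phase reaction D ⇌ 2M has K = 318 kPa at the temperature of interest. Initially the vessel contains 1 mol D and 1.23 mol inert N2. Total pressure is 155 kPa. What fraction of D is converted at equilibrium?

Let X = conversion of D (basis 1 mol D); extent of reaction ξ = X.
Mole table: n_D = 1 − X; n_M = 2X; n_I = 1.23 (inert).
n_T = Σnᵢ = 2.23 + X.
With p_i = (n_i/n_T)P, K = p_M^2 / (p_D).
Setting this equal to 318 kPa and taking the physical root (0 < X < 1) gives X = 0.686.

X = 0.686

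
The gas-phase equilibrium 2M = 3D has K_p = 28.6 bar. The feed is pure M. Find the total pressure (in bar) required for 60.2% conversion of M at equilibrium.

P = 8 bar

Basis: 1 mol M initially; let X = conversion of M. Extent ξ = 0.5X.
Moles: n_M = 1 − X; n_D = 1.5X.
n_T = Σnᵢ = 1 + 0.5X.
K_p = p_D^3 / (p_M^2) with p_i = (n_i/n_T)·P.
At X = 0.602: the mole-fraction product g(X) = Π y_i^ν_i = 3.573. Since K_p = g(X)·P^{1}, P = (K_p/g)^(1/1) = (28.6/3.573)^(1/1) = 8 bar.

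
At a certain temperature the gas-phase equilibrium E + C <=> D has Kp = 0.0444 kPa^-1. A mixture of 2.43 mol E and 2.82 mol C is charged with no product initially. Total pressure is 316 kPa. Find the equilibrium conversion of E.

X = 0.791

Take 2.43 mol E as basis and let X be its fractional conversion, so ξ = 2.43X.
Mole table: n_E = 2.43 − 2.43X; n_C = 2.82 − 2.43X; n_D = 2.43X.
Total moles n_T = 5.25 − 2.43X.
With p_i = (n_i/n_T)P, Kp = p_D / (p_E p_C).
This yields a degree-2 equation in X; solving on (0,1), X = 0.791.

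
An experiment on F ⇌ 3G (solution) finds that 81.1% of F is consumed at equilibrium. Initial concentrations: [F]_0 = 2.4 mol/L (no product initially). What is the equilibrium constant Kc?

Let X = conversion of F.
Concentrations: [F] = 2.4 − 2.4X; [G] = 7.2X.
At X = 0.811: [F] = 0.454, [G] = 5.84.
Kc = [G]^3 / ([F]) = 439 (mol/L)^2.

Kc = 439 (mol/L)^2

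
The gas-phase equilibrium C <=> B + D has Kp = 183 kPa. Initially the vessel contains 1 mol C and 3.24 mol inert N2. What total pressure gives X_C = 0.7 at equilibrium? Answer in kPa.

P = 553 kPa

Basis: 1 mol C initially; let X = conversion of C. Extent ξ = X.
Moles: n_C = 1 − X; n_B = X; n_D = X; n_I = 3.24 (inert).
n_T = Σnᵢ = 4.24 + X.
Kp = p_B p_D / (p_C) with p_i = (n_i/n_T)·P.
At X = 0.7: the mole-fraction product g(X) = Π y_i^ν_i = 0.3306. Since Kp = g(X)·P^{1}, P = (Kp/g)^(1/1) = (183/0.3306)^(1/1) = 553 kPa.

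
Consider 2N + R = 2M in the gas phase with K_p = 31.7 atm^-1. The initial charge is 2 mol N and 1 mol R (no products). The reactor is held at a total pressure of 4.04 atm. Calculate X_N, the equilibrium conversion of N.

X = 0.781

Take 2 mol N as basis and let X be its fractional conversion, so ξ = X.
Mole table: n_N = 2 − 2X; n_R = 1 − X; n_M = 2X.
Total moles n_T = 3 − X.
y_i = n_i/n_T, p_i = y_i·P. K_p = p_M^2 / (p_N^2 p_R).
This yields a degree-3 equation in X; solving on (0,1), X = 0.781.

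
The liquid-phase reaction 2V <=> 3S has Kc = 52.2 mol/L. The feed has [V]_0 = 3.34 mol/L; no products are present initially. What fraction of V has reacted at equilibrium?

X = 0.718

Let X = conversion of V; extent ξ = 3.34X/2 mol/L.
Concentrations: [V] = 3.34 − 3.34X; [S] = 5.01X.
Kc = [S]^3 / ([V]^2).
This equals 52.2 at X = 0.718 (the root in 0 < X < 1).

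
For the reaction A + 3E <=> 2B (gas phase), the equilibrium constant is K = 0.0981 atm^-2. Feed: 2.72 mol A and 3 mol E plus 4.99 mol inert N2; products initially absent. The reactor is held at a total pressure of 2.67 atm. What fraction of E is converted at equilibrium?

Take 3 mol E as basis and let X be its fractional conversion, so ξ = X.
Species balance: n_A = 2.72 − X; n_E = 3 − 3X; n_B = 2X; n_I = 4.99 (inert).
Total moles n_T = 10.7 − 2X.
Mole fractions y_i = n_i/n_T; K = p_B^2 / (p_A p_E^3) with p_i = y_i·P.
Setting this equal to 0.0981 atm^-2 and taking the physical root (0 < X < 1) gives X = 0.227.

X = 0.227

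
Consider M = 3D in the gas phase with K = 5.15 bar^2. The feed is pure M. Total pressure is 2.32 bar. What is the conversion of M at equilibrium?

X = 0.411

Take 1 mol M as basis and let X be its fractional conversion, so ξ = X.
Mole table: n_M = 1 − X; n_D = 3X.
Total moles n_T = 1 + 2X.
Mole fractions y_i = n_i/n_T; K = p_D^3 / (p_M) with p_i = y_i·P.
Setting this equal to 5.15 bar^2 and taking the physical root (0 < X < 1) gives X = 0.411.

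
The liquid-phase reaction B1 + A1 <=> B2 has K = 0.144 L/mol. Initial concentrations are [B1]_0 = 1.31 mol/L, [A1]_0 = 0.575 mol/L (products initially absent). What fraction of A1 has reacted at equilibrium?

X = 0.150

Let X = conversion of A1; extent ξ = 0.575·X mol/L.
Concentrations: [B1] = 1.31 − 0.575X; [A1] = 0.575 − 0.575X; [B2] = 0.575X.
K = [B2] / ([B1] [A1]).
Solving K = 0.144 for X ∈ (0,1): X = 0.150.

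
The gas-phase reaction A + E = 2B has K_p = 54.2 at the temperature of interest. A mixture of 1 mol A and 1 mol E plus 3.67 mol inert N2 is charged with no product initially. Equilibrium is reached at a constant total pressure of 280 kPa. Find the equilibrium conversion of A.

Take 1 mol A as basis and let X be its fractional conversion, so ξ = X.
Moles: n_A = 1 − X; n_E = 1 − X; n_B = 2X; n_I = 3.67 (inert).
Total moles n_T = 5.67 (Δν = 0, constant).
With p_i = (n_i/n_T)P, K_p = p_B^2 / (p_A p_E).
Setting this equal to 54.2 and taking the physical root (0 < X < 1) gives X = 0.786.

X = 0.786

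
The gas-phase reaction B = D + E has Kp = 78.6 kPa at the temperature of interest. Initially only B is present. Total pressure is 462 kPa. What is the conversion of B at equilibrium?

X = 0.381

Let X = conversion of B (basis 1 mol B); extent of reaction ξ = X.
Mole table: n_B = 1 − X; n_D = X; n_E = X.
Summing: n_T = 1 + X.
y_i = n_i/n_T, p_i = y_i·P. Kp = p_D p_E / (p_B).
Setting this equal to 78.6 kPa and taking the physical root (0 < X < 1) gives X = 0.381.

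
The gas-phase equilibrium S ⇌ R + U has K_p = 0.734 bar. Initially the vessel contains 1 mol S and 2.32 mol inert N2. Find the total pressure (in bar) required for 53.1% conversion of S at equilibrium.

Basis: 1 mol S initially; let X = conversion of S. Extent ξ = X.
Mole table: n_S = 1 − X; n_R = X; n_U = X; n_I = 2.32 (inert).
Total moles n_T = 3.32 + X.
K_p = p_R p_U / (p_S) with p_i = (n_i/n_T)·P.
At X = 0.531: the mole-fraction product g(X) = Π y_i^ν_i = 0.1561. Since K_p = g(X)·P^{1}, P = (K_p/g)^(1/1) = (0.734/0.1561)^(1/1) = 4.7 bar.

P = 4.7 bar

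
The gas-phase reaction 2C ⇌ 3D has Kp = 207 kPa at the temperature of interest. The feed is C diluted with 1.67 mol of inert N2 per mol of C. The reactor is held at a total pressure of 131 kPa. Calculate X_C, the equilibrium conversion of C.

Let X = conversion of C (basis 1 mol C); extent of reaction ξ = 0.5X.
Mole table: n_C = 1 − X; n_D = 1.5X; n_I = 1.67 (inert).
n_T = Σnᵢ = 2.67 + 0.5X.
Mole fractions y_i = n_i/n_T; Kp = p_D^3 / (p_C^2) with p_i = y_i·P.
Equating to 207 kPa and solving on 0 < X < 1: X = 0.603.

X = 0.603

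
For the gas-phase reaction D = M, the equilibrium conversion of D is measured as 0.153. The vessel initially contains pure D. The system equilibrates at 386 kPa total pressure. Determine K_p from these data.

Take 1 mol D as basis and let X be its fractional conversion, so ξ = X.
Species balance: n_D = 1 − X; n_M = X.
Total moles n_T = 1 (Δν = 0, constant).
At X = 0.153: n_D = 0.847, n_M = 0.153, n_T = 1.
p_i = (n_i/n_T)·P. K_p = p_M / (p_D) = 0.181.

K_p = 0.181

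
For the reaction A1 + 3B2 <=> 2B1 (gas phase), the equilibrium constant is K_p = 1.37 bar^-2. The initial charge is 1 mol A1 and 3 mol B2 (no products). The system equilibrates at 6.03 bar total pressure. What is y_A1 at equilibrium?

y_A1 = 0.119

Basis: 1 mol A1 initially; let X = conversion of A1. Extent ξ = X.
Moles: n_A1 = 1 − X; n_B2 = 3 − 3X; n_B1 = 2X.
Summing: n_T = 4 − 2X.
y_i = n_i/n_T, p_i = y_i·P. K_p = p_B1^2 / (p_A1 p_B2^3).
Substituting and setting equal to 1.37 bar^-2 gives a polynomial in X; the root in (0,1) is X = 0.686.
Then n_A1 = 0.314, n_T = 2.63, so y_A1 = 0.119.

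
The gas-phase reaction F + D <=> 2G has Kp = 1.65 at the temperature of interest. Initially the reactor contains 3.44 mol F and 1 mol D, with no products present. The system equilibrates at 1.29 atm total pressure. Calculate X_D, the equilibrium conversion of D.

Take 1 mol D as basis and let X be its fractional conversion, so ξ = X.
Mole table: n_F = 3.44 − X; n_D = 1 − X; n_G = 2X.
Total moles n_T = 4.44 (Δν = 0, constant).
y_i = n_i/n_T, p_i = y_i·P. Kp = p_G^2 / (p_F p_D).
Equating to 1.65 and solving on 0 < X < 1: X = 0.642.

X = 0.642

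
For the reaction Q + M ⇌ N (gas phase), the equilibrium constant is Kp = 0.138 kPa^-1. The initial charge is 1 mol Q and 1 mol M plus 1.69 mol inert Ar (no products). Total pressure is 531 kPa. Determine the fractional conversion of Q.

Let X = conversion of Q (basis 1 mol Q); extent of reaction ξ = X.
Moles: n_Q = 1 − X; n_M = 1 − X; n_N = X; n_I = 1.69 (inert).
Total moles n_T = 3.69 − X.
y_i = n_i/n_T, p_i = y_i·P. Kp = p_N / (p_Q p_M).
Substituting and setting equal to 0.138 kPa^-1 gives a polynomial in X; the root in (0,1) is X = 0.821.

X = 0.821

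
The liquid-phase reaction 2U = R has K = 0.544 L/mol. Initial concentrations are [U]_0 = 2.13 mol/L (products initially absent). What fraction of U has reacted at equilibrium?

X = 0.524

Let X = conversion of U; extent ξ = 2.13X/2 mol/L.
Concentrations: [U] = 2.13 − 2.13X; [R] = 1.06X.
K = [R] / ([U]^2).
Equating to 0.544 L/mol: the physical root is X = 0.524.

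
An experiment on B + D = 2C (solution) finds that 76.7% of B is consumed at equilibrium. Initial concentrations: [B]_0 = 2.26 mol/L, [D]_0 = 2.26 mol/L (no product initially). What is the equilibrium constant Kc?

Let X = conversion of B.
Concentrations: [B] = 2.26 − 2.26X; [D] = 2.26 − 2.26X; [C] = 4.52X.
At X = 0.767: [B] = 0.527, [D] = 0.527, [C] = 3.47.
Kc = [C]^2 / ([B] [D]) = 43.3.

Kc = 43.3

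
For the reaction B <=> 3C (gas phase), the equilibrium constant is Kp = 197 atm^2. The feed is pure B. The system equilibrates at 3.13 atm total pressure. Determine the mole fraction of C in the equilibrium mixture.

y_C = 0.956

Let X = conversion of B (basis 1 mol B); extent of reaction ξ = X.
Moles: n_B = 1 − X; n_C = 3X.
Summing: n_T = 1 + 2X.
Mole fractions y_i = n_i/n_T; Kp = p_C^3 / (p_B) with p_i = y_i·P.
Equating to 197 atm^2 and solving on 0 < X < 1: X = 0.880.
Then n_C = 2.64, n_T = 2.76, so y_C = 0.956.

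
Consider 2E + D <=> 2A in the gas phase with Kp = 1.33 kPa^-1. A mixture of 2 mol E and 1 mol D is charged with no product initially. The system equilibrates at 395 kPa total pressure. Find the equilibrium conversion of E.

Take 2 mol E as basis and let X be its fractional conversion, so ξ = X.
Moles: n_E = 2 − 2X; n_D = 1 − X; n_A = 2X.
Summing: n_T = 3 − X.
y_i = n_i/n_T, p_i = y_i·P. Kp = p_A^2 / (p_E^2 p_D).
Setting this equal to 1.33 kPa^-1 and taking the physical root (0 < X < 1) gives X = 0.856.

X = 0.856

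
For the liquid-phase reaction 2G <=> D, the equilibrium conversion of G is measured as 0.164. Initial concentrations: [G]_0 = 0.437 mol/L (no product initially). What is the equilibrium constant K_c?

Let X = conversion of G.
Concentrations: [G] = 0.437 − 0.437X; [D] = 0.218X.
At X = 0.164: [G] = 0.365, [D] = 0.0358.
K_c = [D] / ([G]^2) = 0.268 L/mol.

K_c = 0.268 L/mol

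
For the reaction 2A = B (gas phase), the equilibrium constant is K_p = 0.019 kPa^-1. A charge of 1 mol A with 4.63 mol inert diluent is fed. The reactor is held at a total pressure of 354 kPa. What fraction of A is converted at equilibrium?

X = 0.537

Basis: 1 mol A initially; let X = conversion of A. Extent ξ = 0.5X.
Species balance: n_A = 1 − X; n_B = 0.5X; n_I = 4.63 (inert).
n_T = Σnᵢ = 5.63 − 0.5X.
y_i = n_i/n_T, p_i = y_i·P. K_p = p_B / (p_A^2).
Substituting and setting equal to 0.019 kPa^-1 gives a polynomial in X; the root in (0,1) is X = 0.537.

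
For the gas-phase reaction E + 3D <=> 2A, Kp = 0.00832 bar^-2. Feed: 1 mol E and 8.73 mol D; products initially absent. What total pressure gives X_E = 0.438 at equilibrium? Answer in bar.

P = 5.62 bar

Let X = conversion of E (basis 1 mol E); extent of reaction ξ = X.
Moles: n_E = 1 − X; n_D = 8.73 − 3X; n_A = 2X.
Total moles n_T = 9.73 − 2X.
Kp = p_A^2 / (p_E p_D^3) with p_i = (n_i/n_T)·P.
At X = 0.438: the mole-fraction product g(X) = Π y_i^ν_i = 0.2624. Since Kp = g(X)·P^{-2}, P = (g/Kp)^(1/2) = (0.2624/0.00832)^(1/2) = 5.62 bar.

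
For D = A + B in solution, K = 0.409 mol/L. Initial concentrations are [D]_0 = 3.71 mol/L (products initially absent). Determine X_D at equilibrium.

Let X = conversion of D; extent ξ = 3.71·X mol/L.
Concentrations: [D] = 3.71 − 3.71X; [A] = 3.71X; [B] = 3.71X.
K = [A] [B] / ([D]).
Setting equal to 0.409 and solving for X on (0,1) gives X = 0.281.

X = 0.281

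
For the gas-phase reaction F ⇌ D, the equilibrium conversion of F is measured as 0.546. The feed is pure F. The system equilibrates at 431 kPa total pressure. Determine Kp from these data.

Kp = 1.2

Let X = conversion of F (basis 1 mol F); extent of reaction ξ = X.
Moles: n_F = 1 − X; n_D = X.
Since Δν = 0, n_T = 1 throughout.
At X = 0.546: n_F = 0.454, n_D = 0.546, n_T = 1.
p_i = (n_i/n_T)·P. Kp = p_D / (p_F) = 1.2.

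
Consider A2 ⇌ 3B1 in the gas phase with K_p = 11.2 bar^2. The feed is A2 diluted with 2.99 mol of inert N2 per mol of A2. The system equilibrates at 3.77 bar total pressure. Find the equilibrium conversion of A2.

X = 0.656

Let X = conversion of A2 (basis 1 mol A2); extent of reaction ξ = X.
Moles: n_A2 = 1 − X; n_B1 = 3X; n_I = 2.99 (inert).
n_T = Σnᵢ = 3.99 + 2X.
Mole fractions y_i = n_i/n_T; K_p = p_B1^3 / (p_A2) with p_i = y_i·P.
Substituting and setting equal to 11.2 bar^2 gives a polynomial in X; the root in (0,1) is X = 0.656.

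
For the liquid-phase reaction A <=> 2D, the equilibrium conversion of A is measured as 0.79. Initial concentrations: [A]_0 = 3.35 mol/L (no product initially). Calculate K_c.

Let X = conversion of A.
Concentrations: [A] = 3.35 − 3.35X; [D] = 6.7X.
At X = 0.79: [A] = 0.704, [D] = 5.29.
K_c = [D]^2 / ([A]) = 39.8 mol/L.

K_c = 39.8 mol/L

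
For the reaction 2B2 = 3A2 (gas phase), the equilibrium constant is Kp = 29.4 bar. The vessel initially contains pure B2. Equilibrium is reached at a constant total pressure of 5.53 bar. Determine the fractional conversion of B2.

X = 0.643

Take 1 mol B2 as basis and let X be its fractional conversion, so ξ = 0.5X.
Moles: n_B2 = 1 − X; n_A2 = 1.5X.
Total moles n_T = 1 + 0.5X.
With p_i = (n_i/n_T)P, Kp = p_A2^3 / (p_B2^2).
Setting this equal to 29.4 bar and taking the physical root (0 < X < 1) gives X = 0.643.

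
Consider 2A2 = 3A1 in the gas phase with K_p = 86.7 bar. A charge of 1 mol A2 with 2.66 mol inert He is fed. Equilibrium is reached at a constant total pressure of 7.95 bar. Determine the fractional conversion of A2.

X = 0.802

Take 1 mol A2 as basis and let X be its fractional conversion, so ξ = 0.5X.
At extent ξ: n_A2 = 1 − X; n_A1 = 1.5X; n_I = 2.66 (inert).
Total moles n_T = 3.66 + 0.5X.
Mole fractions y_i = n_i/n_T; K_p = p_A1^3 / (p_A2^2) with p_i = y_i·P.
Substituting and setting equal to 86.7 bar gives a polynomial in X; the root in (0,1) is X = 0.802.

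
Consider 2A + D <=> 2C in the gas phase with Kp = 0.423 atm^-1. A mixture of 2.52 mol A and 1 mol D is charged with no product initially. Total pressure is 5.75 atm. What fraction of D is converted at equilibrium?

Take 1 mol D as basis and let X be its fractional conversion, so ξ = X.
At extent ξ: n_A = 2.52 − 2X; n_D = 1 − X; n_C = 2X.
Summing: n_T = 3.52 − X.
With p_i = (n_i/n_T)P, Kp = p_C^2 / (p_A^2 p_D).
Substituting and setting equal to 0.423 atm^-1 gives a polynomial in X; the root in (0,1) is X = 0.491.

X = 0.491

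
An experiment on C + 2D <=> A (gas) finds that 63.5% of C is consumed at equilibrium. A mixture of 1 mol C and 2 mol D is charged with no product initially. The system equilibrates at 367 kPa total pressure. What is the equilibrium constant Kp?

Let X = conversion of C (basis 1 mol C); extent of reaction ξ = X.
Mole table: n_C = 1 − X; n_D = 2 − 2X; n_A = X.
Total moles n_T = 3 − 2X.
At X = 0.635: n_C = 0.365, n_D = 0.73, n_A = 0.635, n_T = 1.73.
p_i = (n_i/n_T)·P. Kp = p_A / (p_C p_D^2) = 7.25e-05 kPa^-2.

Kp = 7.25e-05 kPa^-2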